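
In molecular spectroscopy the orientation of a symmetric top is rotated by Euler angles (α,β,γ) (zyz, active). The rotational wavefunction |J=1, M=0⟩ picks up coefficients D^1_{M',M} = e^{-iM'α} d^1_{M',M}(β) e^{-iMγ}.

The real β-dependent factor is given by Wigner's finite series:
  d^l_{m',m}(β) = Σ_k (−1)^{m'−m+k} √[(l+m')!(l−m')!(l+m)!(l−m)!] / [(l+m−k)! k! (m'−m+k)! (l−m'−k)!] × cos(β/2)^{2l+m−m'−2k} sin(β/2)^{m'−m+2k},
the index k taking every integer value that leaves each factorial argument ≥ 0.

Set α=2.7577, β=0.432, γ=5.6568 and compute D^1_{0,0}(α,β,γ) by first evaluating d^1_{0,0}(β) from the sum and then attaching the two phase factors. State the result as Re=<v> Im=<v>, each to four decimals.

Re=0.9081 Im=0.0000

D^1_{0,0}(2.7577,0.432,5.6568) = e^{-i·0·2.7577}·d^1_{0,0}(0.432)·e^{-i·0·5.6568}. Compute d first:
With c≡cos(β/2)=0.976763 and s≡sin(β/2)=0.214324, N=[1·1·1·1]^{1/2}=1.000000
The bounds max(0,m−m')=0 and min(l+m,l−m')=1 give 2 terms
  k=0: (−1)^0·1.0000/(1)·0.9768^2·0.2143^0 = +0.954065
  k=1: (−1)^1·1.0000/(1)·0.9768^0·0.2143^2 = -0.045935
d^1_{0,0}(0.432) = +0.954065 -0.045935 = +0.908130
D = (+1.000000+0.000000i)·(+0.908130)·(+1.000000+0.000000i) = +0.908130+0.000000i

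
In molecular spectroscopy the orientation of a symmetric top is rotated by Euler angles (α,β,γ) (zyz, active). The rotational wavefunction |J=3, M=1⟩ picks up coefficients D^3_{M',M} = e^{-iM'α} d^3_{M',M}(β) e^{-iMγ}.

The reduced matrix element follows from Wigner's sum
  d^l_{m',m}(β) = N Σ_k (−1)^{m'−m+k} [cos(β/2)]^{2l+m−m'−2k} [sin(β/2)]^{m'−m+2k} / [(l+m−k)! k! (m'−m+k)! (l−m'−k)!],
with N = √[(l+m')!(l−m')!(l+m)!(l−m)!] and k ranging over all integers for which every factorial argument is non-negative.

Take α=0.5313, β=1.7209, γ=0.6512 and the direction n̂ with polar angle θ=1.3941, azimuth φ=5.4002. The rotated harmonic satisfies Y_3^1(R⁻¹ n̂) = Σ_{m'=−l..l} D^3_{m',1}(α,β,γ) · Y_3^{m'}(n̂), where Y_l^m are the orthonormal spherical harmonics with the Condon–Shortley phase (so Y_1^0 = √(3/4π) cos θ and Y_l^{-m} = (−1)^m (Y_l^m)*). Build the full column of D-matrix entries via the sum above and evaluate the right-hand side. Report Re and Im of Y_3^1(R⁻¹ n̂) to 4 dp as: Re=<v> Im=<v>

Re=-0.2221 Im=-0.1948

Need the full column D^3_{m',1} for m'=−3..3 at α=0.5313, β=1.7209, γ=0.6512.
cos(β/2)=0.652096, sin(β/2)=0.758136
d^3_{-3,1}: single k=4 term ⇒ +0.544074;  D = +0.319701+0.440236i
d^3_{-2,1}: k∈[3..4] ⇒ +0.764200 -0.516473 = +0.247727;  D = +0.227057+0.099064i
d^3_{-1,1}: k∈[2..4] ⇒ +0.623581 -1.123834 +0.189882 = -0.310372;  D = -0.308143+0.037124i
d^3_{0,1}: k∈[1..3] ⇒ +0.309668 -1.255708 +0.565768 = -0.380272;  D = -0.302452+0.230499i
d^3_{1,1}: k∈[0..2] ⇒ +0.076890 -0.831441 +0.842876 = +0.088325;  D = +0.033441-0.081749i
d^3_{2,1}: k∈[0..1] ⇒ -0.282687 +0.764200 = +0.481513;  D = -0.068624-0.476597i
d^3_{3,1}: single k=0 term ⇒ +0.402520;  D = -0.251315-0.314425i
Y_3^{m'}(θ=1.3941,φ=5.4002) and Σ D·Y over m':
  (+0.3197+0.4402i)·(-0.3507+0.1883i)  (+0.2271+0.0991i)·(-0.0338+0.1708i)  (-0.3081+0.0371i)·(-0.1708-0.2078i)  (-0.3025+0.2305i)·(-0.1867+0.0000i)  (+0.0334-0.0817i)·(+0.1708-0.2078i)  (-0.0686-0.4766i)·(-0.0338-0.1708i)  (-0.2513-0.3144i)·(+0.3507+0.1883i)
Y_3^1(R⁻¹ n̂) = -0.222095-0.194776i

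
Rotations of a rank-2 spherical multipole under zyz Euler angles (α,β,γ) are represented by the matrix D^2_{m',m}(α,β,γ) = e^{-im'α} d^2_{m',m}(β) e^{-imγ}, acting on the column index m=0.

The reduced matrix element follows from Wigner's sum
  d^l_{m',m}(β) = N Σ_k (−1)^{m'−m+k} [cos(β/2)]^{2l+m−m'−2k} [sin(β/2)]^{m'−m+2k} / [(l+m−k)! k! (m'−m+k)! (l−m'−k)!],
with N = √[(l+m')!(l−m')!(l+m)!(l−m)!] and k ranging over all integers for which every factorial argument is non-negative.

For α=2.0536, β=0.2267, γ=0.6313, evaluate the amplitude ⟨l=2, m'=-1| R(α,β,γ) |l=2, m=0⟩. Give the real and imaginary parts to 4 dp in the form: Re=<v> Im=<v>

Re=-0.1245 Im=0.2376

Split into d^2_{-1,0}(β=0.2267) × two z-phases.
With c≡cos(β/2)=0.993583 and s≡sin(β/2)=0.113107, N=[1·6·2·2]^{1/2}=4.898979
k∈{1,2} keeps every argument non-negative
  k=1: (−1)^0·4.8990/(2)·0.9936^3·0.1131^1 = +0.271756
  k=2: (−1)^1·4.8990/(2)·0.9936^1·0.1131^3 = -0.003522
d^2_{-1,0}(0.2267) = +0.271756 -0.003522 = +0.268234
Phases: e^{-i·(-1)·2.0536}=-0.464264+0.885697i, e^{-i·(0)·0.6313}=+1.000000+0.000000i ⇒ D=-0.124532+0.237574i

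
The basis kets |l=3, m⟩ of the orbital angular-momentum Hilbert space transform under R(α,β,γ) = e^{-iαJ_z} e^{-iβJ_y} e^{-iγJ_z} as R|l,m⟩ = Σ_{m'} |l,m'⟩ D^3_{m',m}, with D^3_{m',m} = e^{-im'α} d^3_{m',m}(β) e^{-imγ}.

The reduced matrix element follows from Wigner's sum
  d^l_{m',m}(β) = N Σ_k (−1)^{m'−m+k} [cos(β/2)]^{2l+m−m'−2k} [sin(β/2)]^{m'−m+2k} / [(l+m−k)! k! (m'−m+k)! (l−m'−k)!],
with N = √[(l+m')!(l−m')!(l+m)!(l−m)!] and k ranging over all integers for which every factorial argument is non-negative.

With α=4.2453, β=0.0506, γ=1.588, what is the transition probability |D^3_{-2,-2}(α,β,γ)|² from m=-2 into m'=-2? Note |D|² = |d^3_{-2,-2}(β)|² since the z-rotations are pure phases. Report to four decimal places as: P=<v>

P=0.9898

First d^3_{-2,-2}(β=0.0506), then the phase factors e^{-i(-2)α} and e^{-i(-2)γ}:
Half-angle: c=0.999680, s=0.025297. N=√(1·120·1·120)=120.000000
Admissible k: 0..1 (factorial args all ≥0)
  k=0: (−1)^0·120.0000/(120)·0.9997^6·0.0253^0 = +0.998081
  k=1: (−1)^1·120.0000/(24)·0.9997^4·0.0253^2 = -0.003196
d^3_{-2,-2}(0.0506) = +0.998081 -0.003196 = +0.994886
|D^3_{-2,-2}|² = |d^3_{-2,-2}(β)|² = (+0.994886)² = 0.989798 (the z-rotation phases have unit modulus)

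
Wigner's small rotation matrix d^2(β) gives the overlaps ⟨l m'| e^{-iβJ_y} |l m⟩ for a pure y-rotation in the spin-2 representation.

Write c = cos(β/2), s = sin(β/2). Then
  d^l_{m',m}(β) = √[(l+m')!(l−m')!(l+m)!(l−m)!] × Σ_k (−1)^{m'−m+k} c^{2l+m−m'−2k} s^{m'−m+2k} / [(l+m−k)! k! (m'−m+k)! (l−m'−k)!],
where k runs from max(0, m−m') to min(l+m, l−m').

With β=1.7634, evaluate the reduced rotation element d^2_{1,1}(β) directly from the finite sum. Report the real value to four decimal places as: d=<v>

d=-0.5591

d^2_{1,1}(β=1.7634) via Wigner's sum:
Half-angle: c=0.635840, s=0.771821. N=√(6·1·6·1)=6.000000
Admissible k: 0..1 (factorial args all ≥0)
  k=0: (−1)^0·6.0000/(6)·0.6358^4·0.7718^0 = +0.163452
  k=1: (−1)^1·6.0000/(2)·0.6358^2·0.7718^2 = -0.722520
d^2_{1,1}(1.7634) = +0.163452 -0.722520 = -0.559068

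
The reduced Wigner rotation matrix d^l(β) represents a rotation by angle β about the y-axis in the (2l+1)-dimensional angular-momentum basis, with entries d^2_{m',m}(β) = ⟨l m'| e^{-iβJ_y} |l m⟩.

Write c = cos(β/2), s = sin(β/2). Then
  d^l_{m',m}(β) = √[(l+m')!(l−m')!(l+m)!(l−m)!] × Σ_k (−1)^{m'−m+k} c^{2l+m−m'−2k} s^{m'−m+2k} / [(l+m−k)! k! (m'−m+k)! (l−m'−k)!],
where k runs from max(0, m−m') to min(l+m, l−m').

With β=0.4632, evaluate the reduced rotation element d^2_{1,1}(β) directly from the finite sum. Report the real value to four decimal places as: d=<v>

d=0.7477

d^2_{1,1}(β=0.4632) via Wigner's sum:
c=cos(0.4632/2)=0.973300, s=sin(0.4632/2)=0.229535; N=√[6·1·6·1]=6.000000
k: max(0,(1)−(1))=0 … min(2+(1),2−(1))=1
  k=0: (−1)^0·6.0000/(6)·0.9733^4·0.2295^0 = +0.897403
  k=1: (−1)^1·6.0000/(2)·0.9733^2·0.2295^2 = -0.149732
d^2_{1,1}(0.4632) = +0.897403 -0.149732 = +0.747672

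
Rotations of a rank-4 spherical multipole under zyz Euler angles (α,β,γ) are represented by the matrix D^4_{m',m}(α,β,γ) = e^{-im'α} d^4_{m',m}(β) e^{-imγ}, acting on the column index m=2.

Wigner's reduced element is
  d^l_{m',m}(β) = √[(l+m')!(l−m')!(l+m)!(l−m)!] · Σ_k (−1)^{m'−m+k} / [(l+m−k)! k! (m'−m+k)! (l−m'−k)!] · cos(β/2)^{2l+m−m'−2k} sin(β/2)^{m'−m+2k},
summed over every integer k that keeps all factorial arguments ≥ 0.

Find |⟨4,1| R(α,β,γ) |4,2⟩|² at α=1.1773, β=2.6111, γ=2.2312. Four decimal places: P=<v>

D^4_{1,2}(1.1773,2.6111,2.2312) = e^{-i·1·1.1773}·d^4_{1,2}(2.6111)·e^{-i·2·2.2312}. Compute d first:
With c≡cos(β/2)=0.262147 and s≡sin(β/2)=0.965028, N=[120·6·720·2]^{1/2}=1018.233765
k∈{1,2,3} keeps every argument non-negative
  k=1: (−1)^0·1018.2338/(240)·0.2621^7·0.9650^1 = +0.000348
  k=2: (−1)^1·1018.2338/(48)·0.2621^5·0.9650^3 = -0.023602
  k=3: (−1)^2·1018.2338/(72)·0.2621^3·0.9650^5 = +0.213230
d^4_{1,2}(2.6111) = +0.000348 -0.023602 +0.213230 = +0.189977
|D^4_{1,2}|² = |d^4_{1,2}(β)|² = (+0.189977)² = 0.036091 (the z-rotation phases have unit modulus)

P=0.0361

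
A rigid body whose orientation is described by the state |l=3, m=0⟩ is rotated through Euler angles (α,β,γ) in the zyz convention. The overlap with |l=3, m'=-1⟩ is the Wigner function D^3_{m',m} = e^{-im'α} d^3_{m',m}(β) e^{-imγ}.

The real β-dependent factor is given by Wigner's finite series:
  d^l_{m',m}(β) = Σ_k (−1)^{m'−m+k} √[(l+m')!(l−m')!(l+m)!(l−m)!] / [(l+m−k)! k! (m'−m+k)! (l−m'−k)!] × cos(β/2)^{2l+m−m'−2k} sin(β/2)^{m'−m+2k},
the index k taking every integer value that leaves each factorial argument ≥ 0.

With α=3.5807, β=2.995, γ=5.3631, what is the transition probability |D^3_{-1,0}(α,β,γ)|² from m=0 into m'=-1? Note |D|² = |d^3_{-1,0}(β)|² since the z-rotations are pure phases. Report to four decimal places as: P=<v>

P=0.0606

D^3_{-1,0}(3.5807,2.995,5.3631) = e^{-i·-1·3.5807}·d^3_{-1,0}(2.995)·e^{-i·0·5.3631}. Compute d first:
With c≡cos(β/2)=0.073231 and s≡sin(β/2)=0.997315, N=[2·24·6·6]^{1/2}=41.569219
k: max(0,(0)−(-1))=1 … min(3+(0),3−(-1))=3
  k=1: (−1)^0·41.5692/(12)·0.0732^5·0.9973^1 = +0.000007
  k=2: (−1)^1·41.5692/(4)·0.0732^3·0.9973^3 = -0.004048
  k=3: (−1)^2·41.5692/(12)·0.0732^1·0.9973^5 = +0.250291
d^3_{-1,0}(2.995) = +0.000007 -0.004048 +0.250291 = +0.246250
|D^3_{-1,0}|² = |d^3_{-1,0}(β)|² = (+0.246250)² = 0.060639 (the z-rotation phases have unit modulus)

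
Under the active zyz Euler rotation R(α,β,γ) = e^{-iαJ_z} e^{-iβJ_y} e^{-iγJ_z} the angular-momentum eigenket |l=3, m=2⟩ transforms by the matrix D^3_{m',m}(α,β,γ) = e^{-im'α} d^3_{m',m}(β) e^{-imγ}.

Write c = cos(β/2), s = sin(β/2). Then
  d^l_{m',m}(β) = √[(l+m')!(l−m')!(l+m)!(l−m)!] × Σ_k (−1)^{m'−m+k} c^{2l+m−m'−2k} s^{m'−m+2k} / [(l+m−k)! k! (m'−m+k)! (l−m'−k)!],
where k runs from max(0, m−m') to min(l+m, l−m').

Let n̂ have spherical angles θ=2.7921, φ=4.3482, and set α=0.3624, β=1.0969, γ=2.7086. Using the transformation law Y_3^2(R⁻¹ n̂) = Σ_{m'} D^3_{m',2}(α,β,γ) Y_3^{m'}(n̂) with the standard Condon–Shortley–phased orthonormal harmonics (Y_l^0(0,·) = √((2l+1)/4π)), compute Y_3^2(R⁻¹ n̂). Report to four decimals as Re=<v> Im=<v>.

Re=-0.3808 Im=-0.0746

Need the full column D^3_{m',2} for m'=−3..3 at α=0.3624, β=1.0969, γ=2.7086.
cos(β/2)=0.853334, sin(β/2)=0.521365
d^3_{-3,2}: single k=5 term ⇒ +0.080520;  D = -0.030045+0.074705i
d^3_{-2,2}: k∈[4..5] ⇒ +0.269015 -0.020084 = +0.248931;  D = -0.004976+0.248881i
d^3_{-1,2}: k∈[3..4] ⇒ +0.556946 -0.103951 = +0.452994;  D = +0.152097+0.426697i
d^3_{0,2}: k∈[2..3] ⇒ +0.789442 -0.294691 = +0.494751;  D = +0.320544+0.376869i
d^3_{1,2}: k∈[1..2] ⇒ +0.745996 -0.556946 = +0.189050;  D = +0.165581+0.091230i
d^3_{2,2}: k∈[0..1] ⇒ +0.386112 -0.720659 = -0.334547;  D = -0.331218-0.047076i
d^3_{3,2}: single k=0 term ⇒ -0.577846;  D = -0.563765+0.126788i
Y_3^{m'}(θ=2.7921,φ=4.3482) and Σ D·Y over m':
  (-0.0300+0.0747i)·(+0.0149-0.0077i)  (-0.0050+0.2489i)·(+0.0840+0.0749i)  (+0.1521+0.4267i)·(-0.1346+0.3530i)  (+0.3205+0.3769i)·(-0.4957+0.0000i)  (+0.1656+0.0912i)·(+0.1346+0.3530i)  (-0.3312-0.0471i)·(+0.0840-0.0749i)  (-0.5638+0.1268i)·(-0.0149-0.0077i)
Y_3^2(R⁻¹ n̂) = -0.380837-0.074599i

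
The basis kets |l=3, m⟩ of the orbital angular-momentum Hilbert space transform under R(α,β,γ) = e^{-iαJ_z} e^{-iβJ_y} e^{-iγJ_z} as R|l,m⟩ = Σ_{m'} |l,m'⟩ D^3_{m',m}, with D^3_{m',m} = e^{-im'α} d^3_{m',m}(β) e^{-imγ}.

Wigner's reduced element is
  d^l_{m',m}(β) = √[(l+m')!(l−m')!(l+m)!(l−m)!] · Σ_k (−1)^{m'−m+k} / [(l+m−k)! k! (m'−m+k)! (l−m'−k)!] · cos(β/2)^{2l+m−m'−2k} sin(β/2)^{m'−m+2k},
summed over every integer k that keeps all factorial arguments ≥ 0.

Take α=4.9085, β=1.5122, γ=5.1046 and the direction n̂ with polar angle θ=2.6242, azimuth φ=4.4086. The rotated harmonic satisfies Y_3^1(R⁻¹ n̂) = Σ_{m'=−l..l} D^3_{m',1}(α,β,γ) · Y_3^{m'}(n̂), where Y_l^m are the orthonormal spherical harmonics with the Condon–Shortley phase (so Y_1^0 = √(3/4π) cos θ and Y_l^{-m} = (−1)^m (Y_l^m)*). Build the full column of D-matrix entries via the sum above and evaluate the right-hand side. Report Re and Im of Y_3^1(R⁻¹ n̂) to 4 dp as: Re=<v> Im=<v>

Need the full column D^3_{m',1} for m'=−3..3 at α=4.9085, β=1.5122, γ=5.1046.
cos(β/2)=0.727517, sin(β/2)=0.686089
d^3_{-3,1}: single k=4 term ⇒ +0.454208;  D = -0.445501-0.088510i
d^3_{-2,1}: k∈[3..4] ⇒ +0.786506 -0.349741 = +0.436765;  D = +0.000005-0.436765i
d^3_{-1,1}: k∈[2..4] ⇒ +0.791199 -0.938208 +0.104300 = -0.042709;  D = -0.041891+0.008322i
d^3_{0,1}: k∈[1..3] ⇒ +0.484382 -1.292361 +0.383122 = -0.424857;  D = -0.162394-0.392596i
d^3_{1,1}: k∈[0..2] ⇒ +0.148272 -1.054932 +0.703656 = -0.203004;  D = +0.168873-0.112660i
d^3_{2,1}: k∈[0..1] ⇒ -0.442178 +0.786506 = +0.344328;  D = -0.243241-0.243711i
d^3_{3,1}: single k=0 term ⇒ +0.510717;  D = +0.284250-0.424304i
Y_3^{m'}(θ=2.6242,φ=4.4086) and Σ D·Y over m':
  (-0.4455-0.0885i)·(+0.0399-0.0309i)  (+0.0000-0.4368i)·(+0.1784+0.1241i)  (-0.0419+0.0083i)·(-0.1328+0.4235i)  (-0.1624-0.3926i)·(-0.2519+0.0000i)  (+0.1689-0.1127i)·(+0.1328+0.4235i)  (-0.2432-0.2437i)·(+0.1784-0.1241i)  (+0.2843-0.4243i)·(-0.0399-0.0309i)
Y_3^1(R⁻¹ n̂) = +0.048662+0.063785i

Re=0.0487 Im=0.0638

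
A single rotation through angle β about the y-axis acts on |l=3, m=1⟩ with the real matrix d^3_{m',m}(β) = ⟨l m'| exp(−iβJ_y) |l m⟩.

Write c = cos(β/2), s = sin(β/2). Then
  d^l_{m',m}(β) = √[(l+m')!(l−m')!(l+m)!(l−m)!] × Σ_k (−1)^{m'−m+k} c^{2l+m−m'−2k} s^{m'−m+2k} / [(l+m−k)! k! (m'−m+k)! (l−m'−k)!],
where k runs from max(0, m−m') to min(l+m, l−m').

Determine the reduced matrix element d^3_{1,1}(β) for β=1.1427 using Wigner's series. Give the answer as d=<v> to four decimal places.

d=-0.4540

d^3_{1,1}(β=1.1427) via Wigner's sum:
Half-angle: c=0.841172, s=0.540768. N=√(24·2·24·2)=48.000000
The bounds max(0,m−m')=0 and min(l+m,l−m')=2 give 3 terms
  k=0: (−1)^0·48.0000/(48)·0.8412^6·0.5408^0 = +0.354248
  k=1: (−1)^1·48.0000/(6)·0.8412^4·0.5408^2 = -1.171253
  k=2: (−1)^2·48.0000/(8)·0.8412^2·0.5408^4 = +0.363049
d^3_{1,1}(1.1427) = +0.354248 -1.171253 +0.363049 = -0.453956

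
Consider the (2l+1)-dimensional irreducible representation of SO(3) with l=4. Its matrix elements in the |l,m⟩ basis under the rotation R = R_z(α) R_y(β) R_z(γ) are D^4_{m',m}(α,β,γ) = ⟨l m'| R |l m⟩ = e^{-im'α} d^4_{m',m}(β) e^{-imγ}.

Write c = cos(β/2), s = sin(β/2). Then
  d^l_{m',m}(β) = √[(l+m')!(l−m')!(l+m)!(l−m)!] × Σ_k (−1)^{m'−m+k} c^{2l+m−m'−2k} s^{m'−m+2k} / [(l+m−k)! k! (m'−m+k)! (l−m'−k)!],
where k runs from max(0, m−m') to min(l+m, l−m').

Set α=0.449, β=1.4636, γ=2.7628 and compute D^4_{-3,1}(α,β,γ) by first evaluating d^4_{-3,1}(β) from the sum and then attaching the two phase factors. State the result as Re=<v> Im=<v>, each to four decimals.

First d^4_{-3,1}(β=1.4636), then the phase factors e^{-i(-3)α} and e^{-i(1)γ}:
With c≡cos(β/2)=0.743973 and s≡sin(β/2)=0.668210, N=[1·5040·120·6]^{1/2}=1904.940944
k: max(0,(1)−(-3))=4 … min(4+(1),4−(-3))=5
  k=4: (−1)^0·1904.9409/(144)·0.7440^4·0.6682^4 = +0.807977
  k=5: (−1)^1·1904.9409/(240)·0.7440^2·0.6682^6 = -0.391077
d^4_{-3,1}(1.4636) = +0.807977 -0.391077 = +0.416900
Attach z-rotation phases: D = e^{-i(-3)(0.449)}·(+0.416900)·e^{-i(1)(2.7628)} = +0.064360-0.411902i

Re=0.0644 Im=-0.4119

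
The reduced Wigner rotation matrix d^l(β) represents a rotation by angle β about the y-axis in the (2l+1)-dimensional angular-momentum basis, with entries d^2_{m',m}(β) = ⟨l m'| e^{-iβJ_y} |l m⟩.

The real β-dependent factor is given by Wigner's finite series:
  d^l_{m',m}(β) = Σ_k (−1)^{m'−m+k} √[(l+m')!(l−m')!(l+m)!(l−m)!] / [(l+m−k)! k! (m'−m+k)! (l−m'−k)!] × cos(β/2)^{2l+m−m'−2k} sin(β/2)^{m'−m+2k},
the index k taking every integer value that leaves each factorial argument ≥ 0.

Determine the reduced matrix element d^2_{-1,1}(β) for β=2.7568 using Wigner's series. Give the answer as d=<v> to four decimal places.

d^2_{-1,1}(β=2.7568) via Wigner's sum:
With c≡cos(β/2)=0.191212 and s≡sin(β/2)=0.981549, N=[1·6·6·1]^{1/2}=6.000000
Admissible k: 2..3 (factorial args all ≥0)
  k=2: (−1)^0·6.0000/(2)·0.1912^2·0.9815^2 = +0.105675
  k=3: (−1)^1·6.0000/(6)·0.1912^0·0.9815^4 = -0.928213
d^2_{-1,1}(2.7568) = +0.105675 -0.928213 = -0.822538

d=-0.8225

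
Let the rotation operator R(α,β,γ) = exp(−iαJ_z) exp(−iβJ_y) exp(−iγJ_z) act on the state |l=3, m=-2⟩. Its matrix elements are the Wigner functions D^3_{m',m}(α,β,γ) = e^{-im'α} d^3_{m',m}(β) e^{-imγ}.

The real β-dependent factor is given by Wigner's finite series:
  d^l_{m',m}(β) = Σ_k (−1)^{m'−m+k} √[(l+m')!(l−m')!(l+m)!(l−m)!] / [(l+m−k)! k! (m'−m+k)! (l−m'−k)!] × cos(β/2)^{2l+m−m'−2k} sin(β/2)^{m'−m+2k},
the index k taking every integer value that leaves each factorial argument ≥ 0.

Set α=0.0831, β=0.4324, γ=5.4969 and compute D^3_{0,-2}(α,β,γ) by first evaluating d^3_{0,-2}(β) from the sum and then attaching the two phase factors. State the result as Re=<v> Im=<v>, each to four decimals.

D^3_{0,-2}(0.0831,0.4324,5.4969) = e^{-i·0·0.0831}·d^3_{0,-2}(0.4324)·e^{-i·-2·5.4969}. Compute d first:
Half-angle: c=0.976720, s=0.214520. N=√(6·6·1·120)=65.726707
k: max(0,(-2)−(0))=0 … min(3+(-2),3−(0))=1
  k=0: (−1)^2·65.7267/(12)·0.9767^4·0.2145^2 = +0.229390
  k=1: (−1)^3·65.7267/(12)·0.9767^2·0.2145^4 = -0.011065
d^3_{0,-2}(0.4324) = +0.229390 -0.011065 = +0.218325
Attach z-rotation phases: D = e^{-i(0)(0.0831)}·(+0.218325)·e^{-i(-2)(5.4969)} = -0.000387-0.218324i

Re=-0.0004 Im=-0.2183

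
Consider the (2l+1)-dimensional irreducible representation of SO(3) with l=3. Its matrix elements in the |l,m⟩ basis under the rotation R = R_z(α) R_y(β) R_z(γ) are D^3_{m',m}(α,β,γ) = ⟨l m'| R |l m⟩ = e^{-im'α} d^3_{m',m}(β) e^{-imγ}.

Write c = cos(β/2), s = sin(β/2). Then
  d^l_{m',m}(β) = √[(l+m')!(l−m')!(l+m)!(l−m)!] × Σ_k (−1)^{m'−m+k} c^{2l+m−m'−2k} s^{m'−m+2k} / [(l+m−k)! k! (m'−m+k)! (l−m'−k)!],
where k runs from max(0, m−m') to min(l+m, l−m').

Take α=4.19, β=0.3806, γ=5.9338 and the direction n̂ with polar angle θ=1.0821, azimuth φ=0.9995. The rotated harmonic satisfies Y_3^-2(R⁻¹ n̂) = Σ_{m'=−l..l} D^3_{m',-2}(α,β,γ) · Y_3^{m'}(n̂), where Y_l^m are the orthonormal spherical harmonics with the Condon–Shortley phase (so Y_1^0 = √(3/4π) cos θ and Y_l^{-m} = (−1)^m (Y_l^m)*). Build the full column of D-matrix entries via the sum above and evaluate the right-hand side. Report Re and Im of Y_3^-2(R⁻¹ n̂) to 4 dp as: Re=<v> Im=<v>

Need the full column D^3_{m',-2} for m'=−3..3 at α=4.19, β=0.3806, γ=5.9338.
cos(β/2)=0.981948, sin(β/2)=0.189153
d^3_{-3,-2}: single k=1 term ⇒ +0.422991;  D = +0.324842-0.270923i
d^3_{-2,-2}: k∈[0..1] ⇒ +0.896457 -0.166323 = +0.730135;  D = +0.125506+0.719267i
d^3_{-1,-2}: k∈[0..1] ⇒ -0.546079 +0.040526 = -0.505553;  D = +0.474966+0.173180i
d^3_{0,-2}: k∈[0..1] ⇒ +0.182198 -0.006761 = +0.175437;  D = +0.134320-0.112854i
d^3_{1,-2}: k∈[0..1] ⇒ -0.040526 +0.000752 = -0.039774;  D = -0.006979-0.039157i
d^3_{2,-2}: k∈[0..1] ⇒ +0.006172 -0.000046 = +0.006126;  D = -0.005763-0.002078i
d^3_{3,-2}: single k=0 term ⇒ -0.000582;  D = -0.000445+0.000376i
Y_3^{m'}(θ=1.0821,φ=0.9995) and Σ D·Y over m':
  (+0.3248-0.2709i)·(-0.2843-0.0410i)  (+0.1255+0.7193i)·(-0.1553-0.3403i)  (+0.4750+0.1732i)·(+0.0157-0.0245i)  (+0.1343-0.1129i)·(-0.3325+0.0000i)  (-0.0070-0.0392i)·(-0.0157-0.0245i)  (-0.0058-0.0021i)·(-0.1553+0.3403i)  (-0.0004+0.0004i)·(+0.2843-0.0410i)
Y_3^-2(R⁻¹ n̂) = +0.089518-0.062820i

Re=0.0895 Im=-0.0628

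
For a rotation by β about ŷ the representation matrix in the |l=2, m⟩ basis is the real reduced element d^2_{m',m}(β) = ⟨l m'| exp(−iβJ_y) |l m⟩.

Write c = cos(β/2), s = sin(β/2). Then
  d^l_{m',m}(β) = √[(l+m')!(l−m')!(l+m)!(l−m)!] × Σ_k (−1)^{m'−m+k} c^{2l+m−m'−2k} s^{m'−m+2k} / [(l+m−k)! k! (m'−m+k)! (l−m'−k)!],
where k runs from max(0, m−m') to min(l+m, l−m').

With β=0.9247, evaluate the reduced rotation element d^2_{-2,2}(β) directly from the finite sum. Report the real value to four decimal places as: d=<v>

d=0.0396

d^2_{-2,2}(β=0.9247) via Wigner's sum:
c=cos(0.9247/2)=0.895007, s=sin(0.9247/2)=0.446053; N=√[1·24·24·1]=24.000000
k: max(0,(2)−(-2))=4 … min(2+(2),2−(-2))=4
  k=4: (−1)^0·24.0000/(24)·0.8950^0·0.4461^4 = +0.039586
d^2_{-2,2}(0.9247) = +0.039586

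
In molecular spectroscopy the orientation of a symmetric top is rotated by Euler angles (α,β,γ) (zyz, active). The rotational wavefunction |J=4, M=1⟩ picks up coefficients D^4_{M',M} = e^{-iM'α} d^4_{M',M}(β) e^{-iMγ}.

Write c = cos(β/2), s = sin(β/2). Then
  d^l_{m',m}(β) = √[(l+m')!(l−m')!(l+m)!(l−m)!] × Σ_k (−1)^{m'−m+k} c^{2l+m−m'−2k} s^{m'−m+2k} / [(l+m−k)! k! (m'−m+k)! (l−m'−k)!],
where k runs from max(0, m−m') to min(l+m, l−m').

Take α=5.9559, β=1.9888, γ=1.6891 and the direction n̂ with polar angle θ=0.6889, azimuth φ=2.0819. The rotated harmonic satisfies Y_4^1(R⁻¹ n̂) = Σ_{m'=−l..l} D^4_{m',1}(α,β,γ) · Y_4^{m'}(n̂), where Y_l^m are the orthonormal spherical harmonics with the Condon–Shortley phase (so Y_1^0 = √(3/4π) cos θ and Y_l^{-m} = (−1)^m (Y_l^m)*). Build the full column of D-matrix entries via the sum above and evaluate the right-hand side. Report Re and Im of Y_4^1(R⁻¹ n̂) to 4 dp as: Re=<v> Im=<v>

Re=0.1513 Im=0.1441

Need the full column D^4_{m',1} for m'=−4..4 at α=5.9559, β=1.9888, γ=1.6891.
cos(β/2)=0.545006, sin(β/2)=0.838432
d^4_{-4,1}: single k=5 term ⇒ +0.501923;  D = -0.496775-0.071705i
d^4_{-3,1}: k∈[4..5] ⇒ +0.576761 -0.818993 = -0.242232;  D = +0.215897+0.109841i
d^4_{-2,1}: k∈[3..5] ⇒ +0.400798 -1.422819 +0.673462 = -0.348560;  D = +0.243363+0.249536i
d^4_{-1,1}: k∈[2..5] ⇒ +0.184223 -1.307971 +1.547752 -0.244199 = +0.179805;  D = -0.077494-0.162248i
d^4_{0,1}: k∈[1..4] ⇒ +0.053554 -0.760460 +1.799740 -0.709891 = +0.382943;  D = -0.045198-0.380266i
d^4_{1,1}: k∈[0..3] ⇒ +0.007784 -0.276334 +1.307971 -1.031835 = +0.007586;  D = +0.001574-0.007421i
d^4_{2,1}: k∈[0..2] ⇒ -0.050806 +0.601197 -0.948546 = -0.398155;  D = -0.203430+0.342263i
d^4_{3,1}: k∈[0..1] ⇒ +0.146222 -0.576761 = -0.430539;  D = -0.327276+0.279739i
d^4_{4,1}: single k=0 term ⇒ -0.212082;  D = -0.196957+0.078658i
Y_4^{m'}(θ=0.6889,φ=2.0819) and Σ D·Y over m':
  (-0.4968-0.0717i)·(-0.0330-0.0643i)  (+0.2159+0.1098i)·(+0.2480+0.0093i)  (+0.2434+0.2495i)·(-0.2236+0.3658i)  (-0.0775-0.1622i)·(-0.1330-0.2372i)  (-0.0452-0.3803i)·(-0.2590+0.0000i)  (+0.0016-0.0074i)·(+0.1330-0.2372i)  (-0.2034+0.3423i)·(-0.2236-0.3658i)  (-0.3273+0.2797i)·(-0.2480+0.0093i)  (-0.1970+0.0787i)·(-0.0330+0.0643i)
Y_4^1(R⁻¹ n̂) = +0.151270+0.144106i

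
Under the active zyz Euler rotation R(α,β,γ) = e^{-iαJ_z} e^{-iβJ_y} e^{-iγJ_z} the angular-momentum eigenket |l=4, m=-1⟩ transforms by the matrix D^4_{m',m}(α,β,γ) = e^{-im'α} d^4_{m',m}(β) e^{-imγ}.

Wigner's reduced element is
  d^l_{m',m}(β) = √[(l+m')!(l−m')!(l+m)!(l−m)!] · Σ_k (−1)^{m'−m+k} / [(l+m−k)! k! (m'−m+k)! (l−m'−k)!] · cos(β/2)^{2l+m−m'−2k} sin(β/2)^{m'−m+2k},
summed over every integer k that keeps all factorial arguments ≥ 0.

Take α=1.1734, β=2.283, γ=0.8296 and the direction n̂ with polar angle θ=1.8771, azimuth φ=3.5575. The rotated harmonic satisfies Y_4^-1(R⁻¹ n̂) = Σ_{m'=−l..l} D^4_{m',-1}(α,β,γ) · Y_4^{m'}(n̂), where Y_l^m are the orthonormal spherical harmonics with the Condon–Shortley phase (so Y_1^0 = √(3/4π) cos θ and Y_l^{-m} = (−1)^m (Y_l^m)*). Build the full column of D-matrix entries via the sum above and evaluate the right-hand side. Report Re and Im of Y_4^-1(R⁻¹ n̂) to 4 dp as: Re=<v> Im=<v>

Re=0.3286 Im=0.0209

Need the full column D^4_{m',-1} for m'=−4..4 at α=1.1734, β=2.283, γ=0.8296.
cos(β/2)=0.416231, sin(β/2)=0.909259
d^4_{-4,-1}: single k=3 term ⇒ +0.070280;  D = +0.050942-0.048416i
d^4_{-3,-1}: k∈[2..3] ⇒ +0.034123 -0.271398 = -0.237275;  D = +0.084160+0.221848i
d^4_{-2,-1}: k∈[1..3] ⇒ +0.008350 -0.199224 +0.633806 = +0.442932;  D = -0.442663-0.015414i
d^4_{-1,-1}: k∈[0..3] ⇒ +0.000901 -0.064487 +0.615474 -0.979026 = -0.427139;  D = +0.178917-0.387861i
d^4_{0,-1}: k∈[0..3] ⇒ -0.008801 +0.252001 -1.202562 +0.956450 = -0.002913;  D = -0.001967-0.002149i
d^4_{1,-1}: k∈[0..3] ⇒ +0.042991 -0.615474 +1.468539 -0.467197 = +0.428860;  D = +0.403763-0.144555i
d^4_{2,-1}: k∈[0..2] ⇒ -0.132816 +0.950709 -0.907368 = -0.089475;  D = -0.004793+0.089347i
d^4_{3,-1}: k∈[0..1] ⇒ +0.271398 -0.777078 = -0.505680;  D = +0.455119+0.220405i
d^4_{4,-1}: single k=0 term ⇒ -0.335379;  D = +0.251606-0.221750i
Y_4^{m'}(θ=1.8771,φ=3.5575) and Σ D·Y over m':
  (+0.0509-0.0484i)·(-0.0339-0.3641i)  (+0.0842+0.2218i)·(+0.1039-0.3102i)  (-0.4427-0.0154i)·(-0.0745+0.0817i)  (+0.1789-0.3879i)·(-0.2941+0.1299i)  (-0.0020-0.0021i)·(+0.0594+0.0000i)  (+0.4038-0.1446i)·(+0.2941+0.1299i)  (-0.0048+0.0893i)·(-0.0745-0.0817i)  (+0.4551+0.2204i)·(-0.1039-0.3102i)  (+0.2516-0.2217i)·(-0.0339+0.3641i)
Y_4^-1(R⁻¹ n̂) = +0.328557+0.020902i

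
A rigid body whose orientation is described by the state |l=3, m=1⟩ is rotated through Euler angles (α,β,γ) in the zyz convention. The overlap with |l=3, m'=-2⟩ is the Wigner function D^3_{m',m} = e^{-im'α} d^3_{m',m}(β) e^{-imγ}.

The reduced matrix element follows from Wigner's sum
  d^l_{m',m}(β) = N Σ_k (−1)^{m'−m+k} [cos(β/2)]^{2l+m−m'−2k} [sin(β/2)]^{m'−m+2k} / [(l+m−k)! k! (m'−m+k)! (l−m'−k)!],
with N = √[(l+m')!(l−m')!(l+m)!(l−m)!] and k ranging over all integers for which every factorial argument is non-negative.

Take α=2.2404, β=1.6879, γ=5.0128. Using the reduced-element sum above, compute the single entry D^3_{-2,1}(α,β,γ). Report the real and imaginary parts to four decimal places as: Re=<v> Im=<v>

Split into d^3_{-2,1}(β=1.6879) × two z-phases.
With c≡cos(β/2)=0.664516 and s≡sin(β/2)=0.747274, N=[1·120·24·2]^{1/2}=75.894664
k: max(0,(1)−(-2))=3 … min(3+(1),3−(-2))=4
  k=3: (−1)^0·75.8947/(12)·0.6645^3·0.7473^3 = +0.774437
  k=4: (−1)^1·75.8947/(24)·0.6645^1·0.7473^5 = -0.489671
d^3_{-2,1}(1.6879) = +0.774437 -0.489671 = +0.284766
D = (-0.229524-0.973303i)·(+0.284766)·(+0.295913+0.955215i) = +0.245410-0.144450i

Re=0.2454 Im=-0.1444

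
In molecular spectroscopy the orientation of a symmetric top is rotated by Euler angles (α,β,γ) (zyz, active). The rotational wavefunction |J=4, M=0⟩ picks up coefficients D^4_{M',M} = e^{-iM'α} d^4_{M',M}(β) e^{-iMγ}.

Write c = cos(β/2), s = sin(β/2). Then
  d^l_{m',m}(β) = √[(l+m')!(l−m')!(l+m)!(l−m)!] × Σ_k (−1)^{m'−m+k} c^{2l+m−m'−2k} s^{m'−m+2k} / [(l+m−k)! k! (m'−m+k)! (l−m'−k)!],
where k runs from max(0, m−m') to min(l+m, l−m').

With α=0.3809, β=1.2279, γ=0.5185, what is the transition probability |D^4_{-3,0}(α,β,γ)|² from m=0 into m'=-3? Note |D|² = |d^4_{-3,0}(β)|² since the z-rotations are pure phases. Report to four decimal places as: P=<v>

Split into d^4_{-3,0}(β=1.2279) × two z-phases.
With c≡cos(β/2)=0.817379 and s≡sin(β/2)=0.576101, N=[1·5040·24·24]^{1/2}=1703.830978
The bounds max(0,m−m')=3 and min(l+m,l−m')=4 give 2 terms
  k=3: (−1)^0·1703.8310/(144)·0.8174^5·0.5761^3 = +0.825422
  k=4: (−1)^1·1703.8310/(144)·0.8174^3·0.5761^5 = -0.410040
d^4_{-3,0}(1.2279) = +0.825422 -0.410040 = +0.415382
|D^4_{-3,0}|² = |d^4_{-3,0}(β)|² = (+0.415382)² = 0.172542 (the z-rotation phases have unit modulus)

P=0.1725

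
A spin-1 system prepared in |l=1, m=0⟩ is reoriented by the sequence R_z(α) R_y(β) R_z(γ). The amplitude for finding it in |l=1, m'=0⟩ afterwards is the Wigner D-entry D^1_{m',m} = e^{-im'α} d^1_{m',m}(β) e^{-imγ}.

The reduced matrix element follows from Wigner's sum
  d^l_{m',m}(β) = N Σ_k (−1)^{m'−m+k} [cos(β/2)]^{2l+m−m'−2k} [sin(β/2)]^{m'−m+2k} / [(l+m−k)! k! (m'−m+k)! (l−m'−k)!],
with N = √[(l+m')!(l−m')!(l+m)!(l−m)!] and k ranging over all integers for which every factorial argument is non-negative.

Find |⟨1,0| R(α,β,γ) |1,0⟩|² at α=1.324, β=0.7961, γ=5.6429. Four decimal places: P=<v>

Split into d^1_{0,0}(β=0.7961) × two z-phases.
c=cos(0.7961/2)=0.921819, s=sin(0.7961/2)=0.387622; N=√[1·1·1·1]=1.000000
k: max(0,(0)−(0))=0 … min(1+(0),1−(0))=1
  k=0: (−1)^0·1.0000/(1)·0.9218^2·0.3876^0 = +0.849750
  k=1: (−1)^1·1.0000/(1)·0.9218^0·0.3876^2 = -0.150250
d^1_{0,0}(0.7961) = +0.849750 -0.150250 = +0.699499
|D^1_{0,0}|² = |d^1_{0,0}(β)|² = (+0.699499)² = 0.489299 (the z-rotation phases have unit modulus)

P=0.4893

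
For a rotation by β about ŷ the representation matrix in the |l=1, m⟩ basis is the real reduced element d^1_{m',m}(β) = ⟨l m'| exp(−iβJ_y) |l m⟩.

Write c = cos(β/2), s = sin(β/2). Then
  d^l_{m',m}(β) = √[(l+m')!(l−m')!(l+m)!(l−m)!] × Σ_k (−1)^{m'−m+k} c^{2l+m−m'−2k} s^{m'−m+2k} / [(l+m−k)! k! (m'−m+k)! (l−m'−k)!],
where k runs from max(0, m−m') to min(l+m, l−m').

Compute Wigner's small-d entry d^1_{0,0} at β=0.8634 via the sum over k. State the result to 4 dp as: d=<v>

d^1_{0,0}(β=0.8634) via Wigner's sum:
c=cos(0.8634/2)=0.908256, s=sin(0.8634/2)=0.418415; N=√[1·1·1·1]=1.000000
k∈{0,1} keeps every argument non-negative
  k=0: (−1)^0·1.0000/(1)·0.9083^2·0.4184^0 = +0.824929
  k=1: (−1)^1·1.0000/(1)·0.9083^0·0.4184^2 = -0.175071
d^1_{0,0}(0.8634) = +0.824929 -0.175071 = +0.649857

d=0.6499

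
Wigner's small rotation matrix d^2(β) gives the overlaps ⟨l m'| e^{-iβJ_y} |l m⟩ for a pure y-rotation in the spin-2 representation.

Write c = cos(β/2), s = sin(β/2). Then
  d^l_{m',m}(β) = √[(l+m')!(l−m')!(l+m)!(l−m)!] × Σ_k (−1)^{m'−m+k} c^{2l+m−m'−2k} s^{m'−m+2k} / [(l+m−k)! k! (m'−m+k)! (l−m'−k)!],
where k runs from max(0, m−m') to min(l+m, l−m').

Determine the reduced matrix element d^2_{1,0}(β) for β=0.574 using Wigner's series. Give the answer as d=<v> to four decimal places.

d=-0.5585

d^2_{1,0}(β=0.574) via Wigner's sum:
Half-angle: c=0.959097, s=0.283076. N=√(6·1·2·2)=4.898979
Admissible k: 0..1 (factorial args all ≥0)
  k=0: (−1)^1·4.8990/(2)·0.9591^3·0.2831^1 = -0.611740
  k=1: (−1)^2·4.8990/(2)·0.9591^1·0.2831^3 = +0.053290
d^2_{1,0}(0.574) = -0.611740 +0.053290 = -0.558450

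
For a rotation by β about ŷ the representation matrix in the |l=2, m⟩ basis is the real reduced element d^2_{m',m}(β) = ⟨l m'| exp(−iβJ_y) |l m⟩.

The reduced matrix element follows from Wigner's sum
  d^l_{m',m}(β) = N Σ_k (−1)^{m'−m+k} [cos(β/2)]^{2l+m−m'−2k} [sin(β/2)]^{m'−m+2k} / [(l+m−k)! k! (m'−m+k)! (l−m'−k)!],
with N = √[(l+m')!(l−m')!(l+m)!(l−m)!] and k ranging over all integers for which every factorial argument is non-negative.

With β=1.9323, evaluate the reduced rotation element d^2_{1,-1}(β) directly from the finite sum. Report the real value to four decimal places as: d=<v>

d=0.1981

d^2_{1,-1}(β=1.9323) via Wigner's sum:
c=cos(1.9323/2)=0.568471, s=sin(1.9323/2)=0.822703; N=√[6·1·1·6]=6.000000
k∈{0,1} keeps every argument non-negative
  k=0: (−1)^2·6.0000/(2)·0.5685^2·0.8227^2 = +0.656182
  k=1: (−1)^3·6.0000/(6)·0.5685^0·0.8227^4 = -0.458113
d^2_{1,-1}(1.9323) = +0.656182 -0.458113 = +0.198069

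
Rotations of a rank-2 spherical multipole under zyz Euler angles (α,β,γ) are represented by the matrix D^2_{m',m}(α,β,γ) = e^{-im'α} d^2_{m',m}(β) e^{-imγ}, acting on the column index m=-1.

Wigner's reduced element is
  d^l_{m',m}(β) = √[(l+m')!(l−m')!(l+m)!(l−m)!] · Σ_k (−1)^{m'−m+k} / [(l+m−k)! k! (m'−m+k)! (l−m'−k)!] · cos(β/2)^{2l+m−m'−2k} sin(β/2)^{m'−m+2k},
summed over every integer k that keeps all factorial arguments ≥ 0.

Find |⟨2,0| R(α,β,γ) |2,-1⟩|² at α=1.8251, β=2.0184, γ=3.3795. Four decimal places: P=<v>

Split into d^2_{0,-1}(β=2.0184) × two z-phases.
With c≡cos(β/2)=0.532538 and s≡sin(β/2)=0.846406, N=[2·2·1·6]^{1/2}=4.898979
Admissible k: 0..1 (factorial args all ≥0)
  k=0: (−1)^1·4.8990/(2)·0.5325^3·0.8464^1 = -0.313117
  k=1: (−1)^2·4.8990/(2)·0.5325^1·0.8464^3 = +0.790975
d^2_{0,-1}(2.0184) = -0.313117 +0.790975 = +0.477858
|D^2_{0,-1}|² = |d^2_{0,-1}(β)|² = (+0.477858)² = 0.228348 (the z-rotation phases have unit modulus)

P=0.2283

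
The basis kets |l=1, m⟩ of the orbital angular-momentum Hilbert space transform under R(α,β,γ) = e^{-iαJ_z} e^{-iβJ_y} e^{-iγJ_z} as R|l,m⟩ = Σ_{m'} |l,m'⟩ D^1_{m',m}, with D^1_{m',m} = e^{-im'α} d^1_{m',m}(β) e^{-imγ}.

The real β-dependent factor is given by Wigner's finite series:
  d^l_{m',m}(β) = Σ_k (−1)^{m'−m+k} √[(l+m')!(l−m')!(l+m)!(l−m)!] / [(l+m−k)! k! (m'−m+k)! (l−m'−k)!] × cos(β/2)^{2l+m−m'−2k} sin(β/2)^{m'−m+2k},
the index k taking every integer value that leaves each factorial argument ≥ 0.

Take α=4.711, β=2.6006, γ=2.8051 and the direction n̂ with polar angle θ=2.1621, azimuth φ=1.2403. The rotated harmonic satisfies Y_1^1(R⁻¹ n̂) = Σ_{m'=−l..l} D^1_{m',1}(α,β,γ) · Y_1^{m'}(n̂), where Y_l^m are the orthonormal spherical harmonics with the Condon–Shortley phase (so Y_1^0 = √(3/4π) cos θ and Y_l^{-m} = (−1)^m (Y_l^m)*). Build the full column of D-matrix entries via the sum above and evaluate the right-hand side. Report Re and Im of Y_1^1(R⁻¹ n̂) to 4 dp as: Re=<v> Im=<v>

Need the full column D^1_{m',1} for m'=−1..1 at α=4.711, β=2.6006, γ=2.8051.
cos(β/2)=0.267210, sin(β/2)=0.963638
d^1_{-1,1}: single k=2 term ⇒ +0.928599;  D = -0.305386+0.876947i
d^1_{0,1}: single k=1 term ⇒ +0.364151;  D = -0.343729-0.120235i
d^1_{1,1}: single k=0 term ⇒ +0.071401;  D = +0.023669-0.067364i
Y_1^{m'}(θ=2.1621,φ=1.2403) and Σ D·Y over m':
  (-0.3054+0.8769i)·(+0.0931-0.2713i)  (-0.3437-0.1202i)·(-0.2724+0.0000i)  (+0.0237-0.0674i)·(-0.0931-0.2713i)
Y_1^1(R⁻¹ n̂) = +0.282641+0.197079i

Re=0.2826 Im=0.1971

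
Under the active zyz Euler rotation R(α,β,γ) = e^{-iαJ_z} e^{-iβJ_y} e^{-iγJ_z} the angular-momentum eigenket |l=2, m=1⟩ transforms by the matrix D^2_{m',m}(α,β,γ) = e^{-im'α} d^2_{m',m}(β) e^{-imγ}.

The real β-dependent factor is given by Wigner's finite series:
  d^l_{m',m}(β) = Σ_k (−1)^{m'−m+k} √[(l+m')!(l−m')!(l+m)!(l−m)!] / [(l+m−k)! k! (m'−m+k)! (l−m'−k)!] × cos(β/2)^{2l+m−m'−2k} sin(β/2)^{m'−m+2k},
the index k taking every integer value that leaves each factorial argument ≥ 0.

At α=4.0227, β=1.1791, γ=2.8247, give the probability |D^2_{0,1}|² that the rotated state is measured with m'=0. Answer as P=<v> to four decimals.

P=0.1867

Split into d^2_{0,1}(β=1.1791) × two z-phases.
c=cos(1.1791/2)=0.831191, s=sin(1.1791/2)=0.555987; N=√[2·2·6·1]=4.898979
k: max(0,(1)−(0))=1 … min(2+(1),2−(0))=2
  k=1: (−1)^0·4.8990/(2)·0.8312^3·0.5560^1 = +0.782065
  k=2: (−1)^1·4.8990/(2)·0.8312^1·0.5560^3 = -0.349921
d^2_{0,1}(1.1791) = +0.782065 -0.349921 = +0.432143
|D^2_{0,1}|² = |d^2_{0,1}(β)|² = (+0.432143)² = 0.186748 (the z-rotation phases have unit modulus)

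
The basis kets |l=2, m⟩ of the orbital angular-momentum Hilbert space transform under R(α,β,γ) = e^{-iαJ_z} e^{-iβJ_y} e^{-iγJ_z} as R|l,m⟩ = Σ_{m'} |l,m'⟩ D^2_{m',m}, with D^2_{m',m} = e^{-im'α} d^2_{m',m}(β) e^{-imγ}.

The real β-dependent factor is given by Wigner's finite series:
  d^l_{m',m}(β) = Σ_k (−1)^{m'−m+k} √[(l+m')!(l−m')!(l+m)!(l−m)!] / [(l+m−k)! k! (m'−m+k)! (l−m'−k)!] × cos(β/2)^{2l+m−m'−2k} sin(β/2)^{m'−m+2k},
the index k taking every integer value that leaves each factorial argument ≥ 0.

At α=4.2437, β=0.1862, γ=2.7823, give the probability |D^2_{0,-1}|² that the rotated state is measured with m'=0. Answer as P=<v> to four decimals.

D^2_{0,-1}(4.2437,0.1862,2.7823) = e^{-i·0·4.2437}·d^2_{0,-1}(0.1862)·e^{-i·-1·2.7823}. Compute d first:
With c≡cos(β/2)=0.995669 and s≡sin(β/2)=0.092966, N=[2·2·1·6]^{1/2}=4.898979
k∈{0,1} keeps every argument non-negative
  k=0: (−1)^1·4.8990/(2)·0.9957^3·0.0930^1 = -0.224772
  k=1: (−1)^2·4.8990/(2)·0.9957^1·0.0930^3 = +0.001960
d^2_{0,-1}(0.1862) = -0.224772 +0.001960 = -0.222813
|D^2_{0,-1}|² = |d^2_{0,-1}(β)|² = (-0.222813)² = 0.049646 (the z-rotation phases have unit modulus)

P=0.0496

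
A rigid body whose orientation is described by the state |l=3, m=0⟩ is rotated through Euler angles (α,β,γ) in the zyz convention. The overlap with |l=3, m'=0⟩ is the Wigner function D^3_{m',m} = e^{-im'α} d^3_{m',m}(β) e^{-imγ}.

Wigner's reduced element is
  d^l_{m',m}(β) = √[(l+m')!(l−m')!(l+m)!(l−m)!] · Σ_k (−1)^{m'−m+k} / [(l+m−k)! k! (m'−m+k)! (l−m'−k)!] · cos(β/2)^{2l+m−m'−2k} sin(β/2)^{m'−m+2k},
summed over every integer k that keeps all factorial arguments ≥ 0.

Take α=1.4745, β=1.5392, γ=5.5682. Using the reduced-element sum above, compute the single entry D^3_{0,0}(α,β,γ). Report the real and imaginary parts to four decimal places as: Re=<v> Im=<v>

D^3_{0,0}(1.4745,1.5392,5.5682) = e^{-i·0·1.4745}·d^3_{0,0}(1.5392)·e^{-i·0·5.5682}. Compute d first:
Half-angle: c=0.718189, s=0.695848. N=√(6·6·6·6)=36.000000
k∈{0,1,2,3} keeps every argument non-negative
  k=0: (−1)^0·36.0000/(36)·0.7182^6·0.6958^0 = +0.137225
  k=1: (−1)^1·36.0000/(4)·0.7182^4·0.6958^2 = -1.159382
  k=2: (−1)^2·36.0000/(4)·0.7182^2·0.6958^4 = +1.088373
  k=3: (−1)^3·36.0000/(36)·0.7182^0·0.6958^6 = -0.113524
d^3_{0,0}(1.5392) = +0.137225 -1.159382 +1.088373 -0.113524 = -0.047308
D = (+1.000000+0.000000i)·(-0.047308)·(+1.000000+0.000000i) = -0.047308+0.000000i

Re=-0.0473 Im=0.0000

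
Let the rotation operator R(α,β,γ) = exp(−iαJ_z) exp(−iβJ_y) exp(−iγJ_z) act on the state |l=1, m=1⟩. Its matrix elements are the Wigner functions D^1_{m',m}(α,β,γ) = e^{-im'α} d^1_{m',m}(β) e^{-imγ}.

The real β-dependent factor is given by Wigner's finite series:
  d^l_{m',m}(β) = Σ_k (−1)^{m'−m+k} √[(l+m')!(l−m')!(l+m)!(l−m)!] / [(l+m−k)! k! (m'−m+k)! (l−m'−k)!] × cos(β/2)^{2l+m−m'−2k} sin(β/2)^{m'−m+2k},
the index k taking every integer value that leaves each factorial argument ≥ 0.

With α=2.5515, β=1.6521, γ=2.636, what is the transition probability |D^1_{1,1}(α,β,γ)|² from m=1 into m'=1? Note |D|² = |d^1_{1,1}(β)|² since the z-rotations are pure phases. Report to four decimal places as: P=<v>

First d^1_{1,1}(β=1.6521), then the phase factors e^{-i(1)α} and e^{-i(1)γ}:
c=cos(1.6521/2)=0.677785, s=sin(1.6521/2)=0.735260; N=√[2·1·2·1]=2.000000
k: max(0,(1)−(1))=0 … min(1+(1),1−(1))=0
  k=0: (−1)^0·2.0000/(2)·0.6778^2·0.7353^0 = +0.459393
d^1_{1,1}(1.6521) = +0.459393
|D^1_{1,1}|² = |d^1_{1,1}(β)|² = (+0.459393)² = 0.211042 (the z-rotation phases have unit modulus)

P=0.2110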